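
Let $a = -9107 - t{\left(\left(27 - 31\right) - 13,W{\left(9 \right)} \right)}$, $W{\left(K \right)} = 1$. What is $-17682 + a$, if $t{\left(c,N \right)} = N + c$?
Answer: $-26773$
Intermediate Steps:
$a = -9091$ ($a = -9107 - \left(1 + \left(\left(27 - 31\right) - 13\right)\right) = -9107 - \left(1 - 17\right) = -9107 - -16 = -9107 + 16 = -9091$)
$-17682 + a = -17682 - 9091 = -26773$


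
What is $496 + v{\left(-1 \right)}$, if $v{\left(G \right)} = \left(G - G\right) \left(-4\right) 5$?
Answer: $496$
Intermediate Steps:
$v{\left(G \right)} = 0$ ($v{\left(G \right)} = 0 \left(-4\right) 5 = 0 \cdot 5 = 0$)
$496 + v{\left(-1 \right)} = 496 + 0 = 496$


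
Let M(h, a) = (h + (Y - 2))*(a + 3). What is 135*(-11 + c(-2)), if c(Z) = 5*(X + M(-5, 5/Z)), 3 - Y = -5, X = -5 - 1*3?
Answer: -13095/2 ≈ -6547.5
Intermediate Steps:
X = -8 (X = -5 - 3 = -8)
Y = 8 (Y = 3 - 1*(-5) = 3 + 5 = 8)
M(h, a) = (3 + a)*(6 + h) (M(h, a) = (h + (8 - 2))*(a + 3) = (h + 6)*(3 + a) = (6 + h)*(3 + a) = (3 + a)*(6 + h))
c(Z) = -25 + 25/Z (c(Z) = 5*(-8 + (18 + 3*(-5) + 6*(5/Z) + (5/Z)*(-5))) = 5*(-8 + (18 - 15 + 30/Z - 25/Z)) = 5*(-8 + (3 + 5/Z)) = 5*(-5 + 5/Z) = -25 + 25/Z)
135*(-11 + c(-2)) = 135*(-11 + (-25 + 25/(-2))) = 135*(-11 + (-25 + 25*(-1/2))) = 135*(-11 + (-25 - 25/2)) = 135*(-11 - 75/2) = 135*(-97/2) = -13095/2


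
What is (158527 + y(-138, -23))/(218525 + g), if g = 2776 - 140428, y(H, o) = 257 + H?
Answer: 158646/80873 ≈ 1.9617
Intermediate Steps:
g = -137652
(158527 + y(-138, -23))/(218525 + g) = (158527 + (257 - 138))/(218525 - 137652) = (158527 + 119)/80873 = 158646*(1/80873) = 158646/80873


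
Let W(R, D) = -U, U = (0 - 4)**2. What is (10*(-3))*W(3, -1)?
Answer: 480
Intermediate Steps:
U = 16 (U = (-4)**2 = 16)
W(R, D) = -16 (W(R, D) = -1*16 = -16)
(10*(-3))*W(3, -1) = (10*(-3))*(-16) = -30*(-16) = 480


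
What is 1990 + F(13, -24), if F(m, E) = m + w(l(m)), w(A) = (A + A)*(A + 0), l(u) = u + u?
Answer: 3355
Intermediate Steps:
l(u) = 2*u
w(A) = 2*A² (w(A) = (2*A)*A = 2*A²)
F(m, E) = m + 8*m² (F(m, E) = m + 2*(2*m)² = m + 2*(4*m²) = m + 8*m²)
1990 + F(13, -24) = 1990 + 13*(1 + 8*13) = 1990 + 13*(1 + 104) = 1990 + 13*105 = 1990 + 1365 = 3355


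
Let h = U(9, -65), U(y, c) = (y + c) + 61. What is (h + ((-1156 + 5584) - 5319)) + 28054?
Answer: 27168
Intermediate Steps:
U(y, c) = 61 + c + y (U(y, c) = (c + y) + 61 = 61 + c + y)
h = 5 (h = 61 - 65 + 9 = 5)
(h + ((-1156 + 5584) - 5319)) + 28054 = (5 + ((-1156 + 5584) - 5319)) + 28054 = (5 + (4428 - 5319)) + 28054 = (5 - 891) + 28054 = -886 + 28054 = 27168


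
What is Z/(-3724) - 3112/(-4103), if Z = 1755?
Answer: 4388323/15279572 ≈ 0.28720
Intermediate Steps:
Z/(-3724) - 3112/(-4103) = 1755/(-3724) - 3112/(-4103) = 1755*(-1/3724) - 3112*(-1/4103) = -1755/3724 + 3112/4103 = 4388323/15279572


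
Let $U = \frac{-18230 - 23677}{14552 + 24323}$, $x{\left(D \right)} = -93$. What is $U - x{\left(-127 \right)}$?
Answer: $\frac{3573468}{38875} \approx 91.922$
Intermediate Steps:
$U = - \frac{41907}{38875} \approx -1.078$
$U - x{\left(-127 \right)} = - \frac{41907}{38875} - -93 = - \frac{41907}{38875} + 93 = \frac{3573468}{38875}$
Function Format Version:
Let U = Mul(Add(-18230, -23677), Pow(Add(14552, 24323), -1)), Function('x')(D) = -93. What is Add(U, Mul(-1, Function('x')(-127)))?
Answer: Rational(3573468, 38875) ≈ 91.922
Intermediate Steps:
U = Rational(-41907, 38875) (U = Mul(-41907, Pow(38875, -1)) = Mul(-41907, Rational(1, 38875)) = Rational(-41907, 38875) ≈ -1.0780)
Add(U, Mul(-1, Function('x')(-127))) = Add(Rational(-41907, 38875), Mul(-1, -93)) = Add(Rational(-41907, 38875), 93) = Rational(3573468, 38875)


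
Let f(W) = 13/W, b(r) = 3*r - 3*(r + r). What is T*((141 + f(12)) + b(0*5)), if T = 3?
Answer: 1705/4 ≈ 426.25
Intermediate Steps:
b(r) = -3*r (b(r) = 3*r - 6*r = -3*r)
T*((141 + f(12)) + b(0*5)) = 3*((141 + 13/12) - 0*5) = 3*((141 + 13*(1/12)) - 3*0) = 3*((141 + 13/12) + 0) = 3*(1705/12 + 0) = 3*(1705/12) = 1705/4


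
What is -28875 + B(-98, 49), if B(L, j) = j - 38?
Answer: -28864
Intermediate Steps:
B(L, j) = -38 + j
-28875 + B(-98, 49) = -28875 + (-38 + 49) = -28875 + 11 = -28864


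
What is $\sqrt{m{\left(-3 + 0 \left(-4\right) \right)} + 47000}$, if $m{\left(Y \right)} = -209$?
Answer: $3 \sqrt{5199} \approx 216.31$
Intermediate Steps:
$\sqrt{m{\left(-3 + 0 \left(-4\right) \right)} + 47000} = \sqrt{-209 + 47000} = \sqrt{46791} = 3 \sqrt{5199}$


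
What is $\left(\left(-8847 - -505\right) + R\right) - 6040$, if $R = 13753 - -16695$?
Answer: $16066$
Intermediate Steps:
$R = 30448$ ($R = 13753 + 16695 = 30448$)
$\left(\left(-8847 - -505\right) + R\right) - 6040 = \left(\left(-8847 - -505\right) + 30448\right) - 6040 = \left(\left(-8847 + 505\right) + 30448\right) - 6040 = \left(-8342 + 30448\right) - 6040 = 22106 - 6040 = 16066$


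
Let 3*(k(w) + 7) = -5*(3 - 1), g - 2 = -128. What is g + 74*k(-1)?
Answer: -2672/3 ≈ -890.67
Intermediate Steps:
g = -126 (g = 2 - 128 = -126)
k(w) = -31/3 (k(w) = -7 + (-5*(3 - 1))/3 = -7 + (-5*2)/3 = -7 + (1/3)*(-10) = -7 - 10/3 = -31/3)
g + 74*k(-1) = -126 + 74*(-31/3) = -126 - 2294/3 = -2672/3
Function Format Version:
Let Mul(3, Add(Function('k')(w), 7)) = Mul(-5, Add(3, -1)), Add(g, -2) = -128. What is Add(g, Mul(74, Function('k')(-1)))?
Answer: Rational(-2672, 3) ≈ -890.67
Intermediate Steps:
g = -126 (g = Add(2, -128) = -126)
Function('k')(w) = Rational(-31, 3) (Function('k')(w) = Add(-7, Mul(Rational(1, 3), Mul(-5, Add(3, -1)))) = Add(-7, Mul(Rational(1, 3), Mul(-5, 2))) = Add(-7, Mul(Rational(1, 3), -10)) = Add(-7, Rational(-10, 3)) = Rational(-31, 3))
Add(g, Mul(74, Function('k')(-1))) = Add(-126, Mul(74, Rational(-31, 3))) = Add(-126, Rational(-2294, 3)) = Rational(-2672, 3)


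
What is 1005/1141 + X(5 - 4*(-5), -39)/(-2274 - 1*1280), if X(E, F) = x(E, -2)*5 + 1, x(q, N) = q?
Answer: 1714002/2027557 ≈ 0.84535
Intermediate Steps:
X(E, F) = 1 + 5*E (X(E, F) = E*5 + 1 = 5*E + 1 = 1 + 5*E)
1005/1141 + X(5 - 4*(-5), -39)/(-2274 - 1*1280) = 1005/1141 + (1 + 5*(5 - 4*(-5)))/(-2274 - 1*1280) = 1005*(1/1141) + (1 + 5*(5 + 20))/(-2274 - 1280) = 1005/1141 + (1 + 5*25)/(-3554) = 1005/1141 + (1 + 125)*(-1/3554) = 1005/1141 + 126*(-1/3554) = 1005/1141 - 63/1777 = 1714002/2027557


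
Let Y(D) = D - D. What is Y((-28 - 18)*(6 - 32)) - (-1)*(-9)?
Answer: -9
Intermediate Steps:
Y(D) = 0
Y((-28 - 18)*(6 - 32)) - (-1)*(-9) = 0 - (-1)*(-9) = 0 - 1*9 = 0 - 9 = -9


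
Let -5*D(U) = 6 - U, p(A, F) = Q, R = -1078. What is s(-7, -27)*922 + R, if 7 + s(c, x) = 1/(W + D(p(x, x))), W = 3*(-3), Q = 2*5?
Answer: -313422/41 ≈ -7644.4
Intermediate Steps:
Q = 10
p(A, F) = 10
D(U) = -6/5 + U/5 (D(U) = -(6 - U)/5 = -6/5 + U/5)
W = -9
s(c, x) = -292/41 (s(c, x) = -7 + 1/(-9 + (-6/5 + (1/5)*10)) = -7 + 1/(-9 + (-6/5 + 2)) = -7 + 1/(-9 + 4/5) = -7 + 1/(-41/5) = -7 - 5/41 = -292/41)
s(-7, -27)*922 + R = -292/41*922 - 1078 = -269224/41 - 1078 = -313422/41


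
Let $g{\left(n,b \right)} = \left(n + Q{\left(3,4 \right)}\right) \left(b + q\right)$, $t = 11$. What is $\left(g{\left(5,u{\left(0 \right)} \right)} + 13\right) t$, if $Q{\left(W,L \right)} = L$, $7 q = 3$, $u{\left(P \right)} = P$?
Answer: $\frac{1298}{7} \approx 185.43$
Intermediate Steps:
$q = \frac{3}{7}$ ($q = \frac{1}{7} \cdot 3 = \frac{3}{7} \approx 0.42857$)
$g{\left(n,b \right)} = \left(4 + n\right) \left(\frac{3}{7} + b\right)$ ($g{\left(n,b \right)} = \left(n + 4\right) \left(b + \frac{3}{7}\right) = \left(4 + n\right) \left(\frac{3}{7} + b\right)$)
$\left(g{\left(5,u{\left(0 \right)} \right)} + 13\right) t = \left(\left(\frac{12}{7} + 4 \cdot 0 + \frac{3}{7} \cdot 5 + 0 \cdot 5\right) + 13\right) 11 = \left(\left(\frac{12}{7} + 0 + \frac{15}{7} + 0\right) + 13\right) 11 = \left(\frac{27}{7} + 13\right) 11 = \frac{118}{7} \cdot 11 = \frac{1298}{7}$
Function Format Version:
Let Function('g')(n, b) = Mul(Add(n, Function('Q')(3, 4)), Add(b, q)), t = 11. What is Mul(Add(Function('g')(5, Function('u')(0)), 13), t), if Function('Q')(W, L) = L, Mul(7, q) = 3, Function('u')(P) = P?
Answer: Rational(1298, 7) ≈ 185.43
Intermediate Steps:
q = Rational(3, 7) (q = Mul(Rational(1, 7), 3) = Rational(3, 7) ≈ 0.42857)
Function('g')(n, b) = Mul(Add(4, n), Add(Rational(3, 7), b)) (Function('g')(n, b) = Mul(Add(n, 4), Add(b, Rational(3, 7))) = Mul(Add(4, n), Add(Rational(3, 7), b)))
Mul(Add(Function('g')(5, Function('u')(0)), 13), t) = Mul(Add(Add(Rational(12, 7), Mul(4, 0), Mul(Rational(3, 7), 5), Mul(0, 5)), 13), 11) = Mul(Add(Add(Rational(12, 7), 0, Rational(15, 7), 0), 13), 11) = Mul(Add(Rational(27, 7), 13), 11) = Mul(Rational(118, 7), 11) = Rational(1298, 7)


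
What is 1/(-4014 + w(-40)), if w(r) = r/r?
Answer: -1/4013 ≈ -0.00024919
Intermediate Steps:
w(r) = 1
1/(-4014 + w(-40)) = 1/(-4014 + 1) = 1/(-4013) = -1/4013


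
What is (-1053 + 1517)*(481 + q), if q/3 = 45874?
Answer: 64079792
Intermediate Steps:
q = 137622 (q = 3*45874 = 137622)
(-1053 + 1517)*(481 + q) = (-1053 + 1517)*(481 + 137622) = 464*138103 = 64079792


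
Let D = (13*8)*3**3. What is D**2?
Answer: 7884864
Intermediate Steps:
D = 2808 (D = 104*27 = 2808)
D**2 = 2808**2 = 7884864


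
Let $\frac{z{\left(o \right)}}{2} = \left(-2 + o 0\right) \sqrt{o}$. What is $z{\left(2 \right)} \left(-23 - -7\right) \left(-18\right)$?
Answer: $- 1152 \sqrt{2} \approx -1629.2$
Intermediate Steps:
$z{\left(o \right)} = - 4 \sqrt{o}$ ($z{\left(o \right)} = 2 \left(-2 + o 0\right) \sqrt{o} = 2 \left(-2 + 0\right) \sqrt{o} = 2 \left(- 2 \sqrt{o}\right) = - 4 \sqrt{o}$)
$z{\left(2 \right)} \left(-23 - -7\right) \left(-18\right) = - 4 \sqrt{2} \left(-23 - -7\right) \left(-18\right) = - 4 \sqrt{2} \left(-23 + 7\right) \left(-18\right) = - 4 \sqrt{2} \left(-16\right) \left(-18\right) = 64 \sqrt{2} \left(-18\right) = - 1152 \sqrt{2}$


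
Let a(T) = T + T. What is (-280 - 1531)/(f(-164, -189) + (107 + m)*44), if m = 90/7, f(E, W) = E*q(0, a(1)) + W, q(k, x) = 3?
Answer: -12677/32149 ≈ -0.39432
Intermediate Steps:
a(T) = 2*T
f(E, W) = W + 3*E (f(E, W) = E*3 + W = 3*E + W = W + 3*E)
m = 90/7 (m = 90*(⅐) = 90/7 ≈ 12.857)
(-280 - 1531)/(f(-164, -189) + (107 + m)*44) = (-280 - 1531)/((-189 + 3*(-164)) + (107 + 90/7)*44) = -1811/((-189 - 492) + (839/7)*44) = -1811/(-681 + 36916/7) = -1811/32149/7 = -1811*7/32149 = -12677/32149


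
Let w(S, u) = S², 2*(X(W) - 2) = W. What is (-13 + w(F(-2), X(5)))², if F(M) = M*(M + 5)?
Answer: 529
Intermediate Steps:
F(M) = M*(5 + M)
X(W) = 2 + W/2
(-13 + w(F(-2), X(5)))² = (-13 + (-2*(5 - 2))²)² = (-13 + (-2*3)²)² = (-13 + (-6)²)² = (-13 + 36)² = 23² = 529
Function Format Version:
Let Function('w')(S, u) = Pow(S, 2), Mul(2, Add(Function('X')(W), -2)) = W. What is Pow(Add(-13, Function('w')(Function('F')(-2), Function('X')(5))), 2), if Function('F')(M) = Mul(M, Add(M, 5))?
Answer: 529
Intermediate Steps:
Function('F')(M) = Mul(M, Add(5, M))
Function('X')(W) = Add(2, Mul(Rational(1, 2), W))
Pow(Add(-13, Function('w')(Function('F')(-2), Function('X')(5))), 2) = Pow(Add(-13, Pow(Mul(-2, Add(5, -2)), 2)), 2) = Pow(Add(-13, Pow(Mul(-2, 3), 2)), 2) = Pow(Add(-13, Pow(-6, 2)), 2) = Pow(Add(-13, 36), 2) = Pow(23, 2) = 529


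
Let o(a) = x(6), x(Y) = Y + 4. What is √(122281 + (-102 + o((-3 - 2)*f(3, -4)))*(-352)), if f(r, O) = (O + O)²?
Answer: 3*√17185 ≈ 393.27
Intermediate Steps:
f(r, O) = 4*O² (f(r, O) = (2*O)² = 4*O²)
x(Y) = 4 + Y
o(a) = 10 (o(a) = 4 + 6 = 10)
√(122281 + (-102 + o((-3 - 2)*f(3, -4)))*(-352)) = √(122281 + (-102 + 10)*(-352)) = √(122281 - 92*(-352)) = √(122281 + 32384) = √154665 = 3*√17185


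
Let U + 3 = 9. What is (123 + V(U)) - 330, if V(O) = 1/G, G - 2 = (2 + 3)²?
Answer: -5588/27 ≈ -206.96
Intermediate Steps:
U = 6 (U = -3 + 9 = 6)
G = 27 (G = 2 + (2 + 3)² = 2 + 5² = 2 + 25 = 27)
V(O) = 1/27
(123 + V(U)) - 330 = (123 + 1/27) - 330 = 3322/27 - 330 = -5588/27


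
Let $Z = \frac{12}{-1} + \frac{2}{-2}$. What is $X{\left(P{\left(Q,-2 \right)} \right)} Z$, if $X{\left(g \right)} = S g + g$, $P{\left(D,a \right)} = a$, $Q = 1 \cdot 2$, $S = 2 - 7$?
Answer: $-104$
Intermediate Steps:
$S = -5$
$Q = 2$
$X{\left(g \right)} = - 4 g$ ($X{\left(g \right)} = - 5 g + g = - 4 g$)
$Z = -13$ ($Z = 12 \left(-1\right) + 2 \left(- \frac{1}{2}\right) = -12 - 1 = -13$)
$X{\left(P{\left(Q,-2 \right)} \right)} Z = \left(-4\right) \left(-2\right) \left(-13\right) = 8 \left(-13\right) = -104$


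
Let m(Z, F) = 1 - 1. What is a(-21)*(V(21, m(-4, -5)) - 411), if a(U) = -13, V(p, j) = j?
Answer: 5343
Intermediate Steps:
m(Z, F) = 0
a(-21)*(V(21, m(-4, -5)) - 411) = -13*(0 - 411) = -13*(-411) = 5343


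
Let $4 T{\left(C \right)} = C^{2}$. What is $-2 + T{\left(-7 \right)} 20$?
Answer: $243$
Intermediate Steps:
$T{\left(C \right)} = \frac{C^{2}}{4}$
$-2 + T{\left(-7 \right)} 20 = -2 + \frac{\left(-7\right)^{2}}{4} \cdot 20 = -2 + \frac{1}{4} \cdot 49 \cdot 20 = -2 + \frac{49}{4} \cdot 20 = -2 + 245 = 243$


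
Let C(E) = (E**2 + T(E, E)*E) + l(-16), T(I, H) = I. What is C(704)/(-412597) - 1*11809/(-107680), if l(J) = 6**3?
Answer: -101886762667/44428444960 ≈ -2.2933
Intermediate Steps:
l(J) = 216
C(E) = 216 + 2*E**2 (C(E) = (E**2 + E*E) + 216 = (E**2 + E**2) + 216 = 2*E**2 + 216 = 216 + 2*E**2)
C(704)/(-412597) - 1*11809/(-107680) = (216 + 2*704**2)/(-412597) - 1*11809/(-107680) = (216 + 2*495616)*(-1/412597) - 11809*(-1/107680) = (216 + 991232)*(-1/412597) + 11809/107680 = 991448*(-1/412597) + 11809/107680 = -991448/412597 + 11809/107680 = -101886762667/44428444960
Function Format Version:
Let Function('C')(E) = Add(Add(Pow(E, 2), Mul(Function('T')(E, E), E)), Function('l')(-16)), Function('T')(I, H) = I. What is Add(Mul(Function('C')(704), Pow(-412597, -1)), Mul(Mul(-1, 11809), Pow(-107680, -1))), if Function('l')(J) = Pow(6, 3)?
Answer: Rational(-101886762667, 44428444960) ≈ -2.2933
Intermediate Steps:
Function('l')(J) = 216
Function('C')(E) = Add(216, Mul(2, Pow(E, 2))) (Function('C')(E) = Add(Add(Pow(E, 2), Mul(E, E)), 216) = Add(Add(Pow(E, 2), Pow(E, 2)), 216) = Add(Mul(2, Pow(E, 2)), 216) = Add(216, Mul(2, Pow(E, 2))))
Add(Mul(Function('C')(704), Pow(-412597, -1)), Mul(Mul(-1, 11809), Pow(-107680, -1))) = Add(Mul(Add(216, Mul(2, Pow(704, 2))), Pow(-412597, -1)), Mul(Mul(-1, 11809), Pow(-107680, -1))) = Add(Mul(Add(216, Mul(2, 495616)), Rational(-1, 412597)), Mul(-11809, Rational(-1, 107680))) = Add(Mul(Add(216, 991232), Rational(-1, 412597)), Rational(11809, 107680)) = Add(Mul(991448, Rational(-1, 412597)), Rational(11809, 107680)) = Add(Rational(-991448, 412597), Rational(11809, 107680)) = Rational(-101886762667, 44428444960)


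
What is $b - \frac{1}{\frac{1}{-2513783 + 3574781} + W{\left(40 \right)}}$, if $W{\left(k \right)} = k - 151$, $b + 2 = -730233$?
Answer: $- \frac{86000342281597}{117770777} \approx -7.3024 \cdot 10^{5}$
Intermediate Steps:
$b = -730235$ ($b = -2 - 730233 = -730235$)
$W{\left(k \right)} = -151 + k$ ($W{\left(k \right)} = k - 151 = -151 + k$)
$b - \frac{1}{\frac{1}{-2513783 + 3574781} + W{\left(40 \right)}} = -730235 - \frac{1}{\frac{1}{-2513783 + 3574781} + \left(-151 + 40\right)} = -730235 - \frac{1}{\frac{1}{1060998} - 111} = -730235 - \frac{1}{- \frac{117770777}{1060998}} = -730235 - - \frac{1060998}{117770777} = -730235 + \frac{1060998}{117770777} = - \frac{86000342281597}{117770777}$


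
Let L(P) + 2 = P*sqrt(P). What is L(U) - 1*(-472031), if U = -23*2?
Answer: 472029 - 46*I*sqrt(46) ≈ 4.7203e+5 - 311.99*I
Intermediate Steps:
U = -46
L(P) = -2 + P**(3/2) (L(P) = -2 + P*sqrt(P) = -2 + P**(3/2))
L(U) - 1*(-472031) = (-2 + (-46)**(3/2)) - 1*(-472031) = (-2 - 46*I*sqrt(46)) + 472031 = 472029 - 46*I*sqrt(46)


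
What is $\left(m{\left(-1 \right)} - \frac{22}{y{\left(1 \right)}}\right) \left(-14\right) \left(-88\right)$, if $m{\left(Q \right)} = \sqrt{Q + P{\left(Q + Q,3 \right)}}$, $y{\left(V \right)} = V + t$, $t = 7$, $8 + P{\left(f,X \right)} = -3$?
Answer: $-3388 + 2464 i \sqrt{3} \approx -3388.0 + 4267.8 i$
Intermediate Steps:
$P{\left(f,X \right)} = -11$ ($P{\left(f,X \right)} = -8 - 3 = -11$)
$y{\left(V \right)} = 7 + V$ ($y{\left(V \right)} = V + 7 = 7 + V$)
$m{\left(Q \right)} = \sqrt{-11 + Q}$ ($m{\left(Q \right)} = \sqrt{Q - 11} = \sqrt{-11 + Q}$)
$\left(m{\left(-1 \right)} - \frac{22}{y{\left(1 \right)}}\right) \left(-14\right) \left(-88\right) = \left(\sqrt{-11 - 1} - \frac{22}{7 + 1}\right) \left(-14\right) \left(-88\right) = \left(\sqrt{-12} - \frac{22}{8}\right) \left(-14\right) \left(-88\right) = \left(2 i \sqrt{3} - \frac{11}{4}\right) \left(-14\right) \left(-88\right) = \left(- \frac{11}{4} + 2 i \sqrt{3}\right) \left(-14\right) \left(-88\right) = \left(\frac{77}{2} - 28 i \sqrt{3}\right) \left(-88\right) = -3388 + 2464 i \sqrt{3}$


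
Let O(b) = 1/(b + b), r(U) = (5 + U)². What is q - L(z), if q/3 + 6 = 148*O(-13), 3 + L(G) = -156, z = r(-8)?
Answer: 1611/13 ≈ 123.92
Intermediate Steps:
z = 9 (z = (5 - 8)² = (-3)² = 9)
O(b) = 1/(2*b)
L(G) = -159 (L(G) = -3 - 156 = -159)
q = -456/13 (q = -18 + 3*(148*((½)/(-13))) = -18 + 3*(148*((½)*(-1/13))) = -18 + 3*(148*(-1/26)) = -18 + 3*(-74/13) = -18 - 222/13 = -456/13 ≈ -35.077)
q - L(z) = -456/13 - 1*(-159) = -456/13 + 159 = 1611/13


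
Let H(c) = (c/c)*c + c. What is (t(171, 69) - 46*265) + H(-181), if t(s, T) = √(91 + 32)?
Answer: -12552 + √123 ≈ -12541.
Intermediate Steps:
t(s, T) = √123
H(c) = 2*c (H(c) = 1*c + c = c + c = 2*c)
(t(171, 69) - 46*265) + H(-181) = (√123 - 46*265) + 2*(-181) = (√123 - 12190) - 362 = (-12190 + √123) - 362 = -12552 + √123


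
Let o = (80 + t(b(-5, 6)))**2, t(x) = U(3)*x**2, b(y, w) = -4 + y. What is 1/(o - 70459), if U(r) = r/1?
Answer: 1/33870 ≈ 2.9525e-5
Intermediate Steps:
U(r) = r (U(r) = r*1 = r)
t(x) = 3*x**2
o = 104329 (o = (80 + 3*(-4 - 5)**2)**2 = (80 + 3*(-9)**2)**2 = (80 + 3*81)**2 = (80 + 243)**2 = 323**2 = 104329)
1/(o - 70459) = 1/(104329 - 70459) = 1/33870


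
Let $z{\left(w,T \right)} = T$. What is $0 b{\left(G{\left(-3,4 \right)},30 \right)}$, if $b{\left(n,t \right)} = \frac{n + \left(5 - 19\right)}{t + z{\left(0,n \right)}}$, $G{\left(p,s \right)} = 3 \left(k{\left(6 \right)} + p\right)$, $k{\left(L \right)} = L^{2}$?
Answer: $0$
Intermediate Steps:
$G{\left(p,s \right)} = 108 + 3 p$ ($G{\left(p,s \right)} = 3 \left(6^{2} + p\right) = 3 \left(36 + p\right) = 108 + 3 p$)
$b{\left(n,t \right)} = \frac{-14 + n}{n + t}$ ($b{\left(n,t \right)} = \frac{n + \left(5 - 19\right)}{t + n} = \frac{n + \left(5 - 19\right)}{n + t} = \frac{n - 14}{n + t} = \frac{-14 + n}{n + t}$)
$0 b{\left(G{\left(-3,4 \right)},30 \right)} = 0 \frac{-14 + \left(108 + 3 \left(-3\right)\right)}{\left(108 + 3 \left(-3\right)\right) + 30} = 0 \frac{-14 + \left(108 - 9\right)}{\left(108 - 9\right) + 30} = 0 \frac{-14 + 99}{99 + 30} = 0 \cdot \frac{1}{129} \cdot 85 = 0 \cdot \frac{85}{129} = 0$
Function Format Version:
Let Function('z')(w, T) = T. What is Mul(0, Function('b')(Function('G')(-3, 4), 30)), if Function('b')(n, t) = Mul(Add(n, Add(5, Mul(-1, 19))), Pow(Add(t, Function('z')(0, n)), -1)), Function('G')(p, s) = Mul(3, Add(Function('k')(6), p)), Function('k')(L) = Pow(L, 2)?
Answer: 0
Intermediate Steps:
Function('G')(p, s) = Add(108, Mul(3, p)) (Function('G')(p, s) = Mul(3, Add(Pow(6, 2), p)) = Mul(3, Add(36, p)) = Add(108, Mul(3, p)))
Function('b')(n, t) = Mul(Pow(Add(n, t), -1), Add(-14, n)) (Function('b')(n, t) = Mul(Add(n, Add(5, Mul(-1, 19))), Pow(Add(t, n), -1)) = Mul(Add(n, Add(5, -19)), Pow(Add(n, t), -1)) = Mul(Add(n, -14), Pow(Add(n, t), -1)) = Mul(Add(-14, n), Pow(Add(n, t), -1)) = Mul(Pow(Add(n, t), -1), Add(-14, n)))
Mul(0, Function('b')(Function('G')(-3, 4), 30)) = Mul(0, Mul(Pow(Add(Add(108, Mul(3, -3)), 30), -1), Add(-14, Add(108, Mul(3, -3))))) = Mul(0, Mul(Pow(Add(Add(108, -9), 30), -1), Add(-14, Add(108, -9)))) = Mul(0, Mul(Pow(Add(99, 30), -1), Add(-14, 99))) = Mul(0, Mul(Pow(129, -1), 85)) = Mul(0, Mul(Rational(1, 129), 85)) = Mul(0, Rational(85, 129)) = 0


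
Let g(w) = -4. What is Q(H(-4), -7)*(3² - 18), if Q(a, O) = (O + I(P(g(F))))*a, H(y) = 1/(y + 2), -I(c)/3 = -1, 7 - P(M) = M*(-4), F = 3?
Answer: -18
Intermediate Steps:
P(M) = 7 + 4*M (P(M) = 7 - M*(-4) = 7 - (-4)*M = 7 + 4*M)
I(c) = 3 (I(c) = -3*(-1) = 3)
H(y) = 1/(2 + y)
Q(a, O) = a*(3 + O) (Q(a, O) = (O + 3)*a = (3 + O)*a = a*(3 + O))
Q(H(-4), -7)*(3² - 18) = ((3 - 7)/(2 - 4))*(3² - 18) = (-4/(-2))*(9 - 18) = -½*(-4)*(-9) = 2*(-9) = -18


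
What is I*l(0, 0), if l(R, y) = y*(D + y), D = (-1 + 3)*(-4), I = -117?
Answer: 0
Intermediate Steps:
D = -8 (D = 2*(-4) = -8)
l(R, y) = y*(-8 + y)
I*l(0, 0) = -0*(-8 + 0) = -0*(-8) = -117*0 = 0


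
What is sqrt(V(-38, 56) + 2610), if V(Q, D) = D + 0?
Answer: sqrt(2666) ≈ 51.633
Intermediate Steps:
V(Q, D) = D
sqrt(V(-38, 56) + 2610) = sqrt(56 + 2610) = sqrt(2666)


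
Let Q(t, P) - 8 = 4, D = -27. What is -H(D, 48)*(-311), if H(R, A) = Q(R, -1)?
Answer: 3732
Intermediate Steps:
Q(t, P) = 12 (Q(t, P) = 8 + 4 = 12)
H(R, A) = 12
-H(D, 48)*(-311) = -1*12*(-311) = -12*(-311) = 3732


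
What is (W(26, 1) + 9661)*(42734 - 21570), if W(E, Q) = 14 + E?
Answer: 205311964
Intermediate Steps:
(W(26, 1) + 9661)*(42734 - 21570) = ((14 + 26) + 9661)*(42734 - 21570) = (40 + 9661)*21164 = 9701*21164 = 205311964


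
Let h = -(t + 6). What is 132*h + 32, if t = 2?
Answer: -1024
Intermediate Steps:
h = -8 (h = -(2 + 6) = -1*8 = -8)
132*h + 32 = 132*(-8) + 32 = -1056 + 32 = -1024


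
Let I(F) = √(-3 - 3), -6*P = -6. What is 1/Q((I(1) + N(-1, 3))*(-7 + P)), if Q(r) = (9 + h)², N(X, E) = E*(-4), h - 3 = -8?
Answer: 1/16 ≈ 0.062500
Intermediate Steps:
P = 1 (P = -⅙*(-6) = 1)
h = -5 (h = 3 - 8 = -5)
N(X, E) = -4*E
I(F) = I*√6 (I(F) = √(-6) = I*√6)
Q(r) = 16 (Q(r) = (9 - 5)² = 4² = 16)
1/Q((I(1) + N(-1, 3))*(-7 + P)) = 1/16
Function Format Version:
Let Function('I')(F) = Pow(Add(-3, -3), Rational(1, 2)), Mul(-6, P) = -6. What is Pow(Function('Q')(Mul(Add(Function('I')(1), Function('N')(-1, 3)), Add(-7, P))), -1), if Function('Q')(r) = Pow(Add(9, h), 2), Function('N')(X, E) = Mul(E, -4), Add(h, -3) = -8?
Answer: Rational(1, 16) ≈ 0.062500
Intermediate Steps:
P = 1 (P = Mul(Rational(-1, 6), -6) = 1)
h = -5 (h = Add(3, -8) = -5)
Function('N')(X, E) = Mul(-4, E)
Function('I')(F) = Mul(I, Pow(6, Rational(1, 2))) (Function('I')(F) = Pow(-6, Rational(1, 2)) = Mul(I, Pow(6, Rational(1, 2))))
Function('Q')(r) = 16 (Function('Q')(r) = Pow(Add(9, -5), 2) = Pow(4, 2) = 16)
Pow(Function('Q')(Mul(Add(Function('I')(1), Function('N')(-1, 3)), Add(-7, P))), -1) = Pow(16, -1) = Rational(1, 16)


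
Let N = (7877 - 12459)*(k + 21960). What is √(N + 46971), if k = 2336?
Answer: I*√111277301 ≈ 10549.0*I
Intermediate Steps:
N = -111324272 (N = (7877 - 12459)*(2336 + 21960) = -4582*24296 = -111324272)
√(N + 46971) = √(-111324272 + 46971) = √(-111277301) = I*√111277301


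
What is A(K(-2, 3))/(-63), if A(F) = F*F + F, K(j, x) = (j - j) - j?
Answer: -2/21 ≈ -0.095238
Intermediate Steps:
K(j, x) = -j (K(j, x) = 0 - j = -j)
A(F) = F + F² (A(F) = F² + F = F + F²)
A(K(-2, 3))/(-63) = ((-1*(-2))*(1 - 1*(-2)))/(-63) = (2*(1 + 2))*(-1/63) = (2*3)*(-1/63) = 6*(-1/63) = -2/21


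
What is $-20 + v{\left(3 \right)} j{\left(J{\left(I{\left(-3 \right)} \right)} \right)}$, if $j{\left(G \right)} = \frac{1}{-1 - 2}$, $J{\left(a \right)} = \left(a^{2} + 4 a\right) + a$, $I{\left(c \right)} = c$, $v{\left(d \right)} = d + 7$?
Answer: $- \frac{70}{3} \approx -23.333$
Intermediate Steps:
$v{\left(d \right)} = 7 + d$
$J{\left(a \right)} = a^{2} + 5 a$
$j{\left(G \right)} = - \frac{1}{3}$ ($j{\left(G \right)} = \frac{1}{-3} = - \frac{1}{3}$)
$-20 + v{\left(3 \right)} j{\left(J{\left(I{\left(-3 \right)} \right)} \right)} = -20 + \left(7 + 3\right) \left(- \frac{1}{3}\right) = -20 + 10 \left(- \frac{1}{3}\right) = -20 - \frac{10}{3} = - \frac{70}{3}$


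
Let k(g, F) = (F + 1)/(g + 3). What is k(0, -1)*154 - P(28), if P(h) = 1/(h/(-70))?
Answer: 5/2 ≈ 2.5000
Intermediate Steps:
k(g, F) = (1 + F)/(3 + g)
P(h) = -70/h (P(h) = 1/(h*(-1/70)) = 1/(-h/70) = -70/h)
k(0, -1)*154 - P(28) = ((1 - 1)/(3 + 0))*154 - (-70)/28 = (0/3)*154 - (-70)/28 = ((⅓)*0)*154 - 1*(-5/2) = 0*154 + 5/2 = 0 + 5/2 = 5/2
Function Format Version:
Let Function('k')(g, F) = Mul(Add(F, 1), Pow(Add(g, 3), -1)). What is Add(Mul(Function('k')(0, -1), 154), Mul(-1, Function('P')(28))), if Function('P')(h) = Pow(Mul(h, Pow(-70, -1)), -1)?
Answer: Rational(5, 2) ≈ 2.5000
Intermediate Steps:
Function('k')(g, F) = Mul(Pow(Add(3, g), -1), Add(1, F)) (Function('k')(g, F) = Mul(Add(1, F), Pow(Add(3, g), -1)) = Mul(Pow(Add(3, g), -1), Add(1, F)))
Function('P')(h) = Mul(-70, Pow(h, -1)) (Function('P')(h) = Pow(Mul(h, Rational(-1, 70)), -1) = Pow(Mul(Rational(-1, 70), h), -1) = Mul(-70, Pow(h, -1)))
Add(Mul(Function('k')(0, -1), 154), Mul(-1, Function('P')(28))) = Add(Mul(Mul(Pow(Add(3, 0), -1), Add(1, -1)), 154), Mul(-1, Mul(-70, Pow(28, -1)))) = Add(Mul(Mul(Pow(3, -1), 0), 154), Mul(-1, Mul(-70, Rational(1, 28)))) = Add(Mul(Mul(Rational(1, 3), 0), 154), Mul(-1, Rational(-5, 2))) = Add(Mul(0, 154), Rational(5, 2)) = Add(0, Rational(5, 2)) = Rational(5, 2)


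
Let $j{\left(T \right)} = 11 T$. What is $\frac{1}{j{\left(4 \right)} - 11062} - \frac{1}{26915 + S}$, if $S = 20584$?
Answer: $- \frac{58517}{523343982} \approx -0.00011181$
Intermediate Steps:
$\frac{1}{j{\left(4 \right)} - 11062} - \frac{1}{26915 + S} = \frac{1}{11 \cdot 4 - 11062} - \frac{1}{26915 + 20584} = \frac{1}{44 - 11062} - \frac{1}{47499} = \frac{1}{-11018} - \frac{1}{47499} = - \frac{1}{11018} - \frac{1}{47499} = - \frac{58517}{523343982}$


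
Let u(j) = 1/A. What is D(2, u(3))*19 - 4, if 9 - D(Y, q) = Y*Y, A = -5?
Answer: 91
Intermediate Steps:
u(j) = -1/5 (u(j) = 1/(-5) = -1/5)
D(Y, q) = 9 - Y**2 (D(Y, q) = 9 - Y*Y = 9 - Y**2)
D(2, u(3))*19 - 4 = (9 - 1*2**2)*19 - 4 = (9 - 1*4)*19 - 4 = (9 - 4)*19 - 4 = 5*19 - 4 = 95 - 4 = 91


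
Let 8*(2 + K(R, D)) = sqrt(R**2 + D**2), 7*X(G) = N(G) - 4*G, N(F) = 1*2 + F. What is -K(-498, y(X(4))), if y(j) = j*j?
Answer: 2 - sqrt(148866901)/196 ≈ -60.251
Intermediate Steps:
N(F) = 2 + F
X(G) = 2/7 - 3*G/7 (X(G) = ((2 + G) - 4*G)/7 = (2 - 3*G)/7 = 2/7 - 3*G/7)
y(j) = j**2
K(R, D) = -2 + sqrt(D**2 + R**2)/8 (K(R, D) = -2 + sqrt(R**2 + D**2)/8 = -2 + sqrt(D**2 + R**2)/8)
-K(-498, y(X(4))) = -(-2 + sqrt(((2/7 - 3/7*4)**2)**2 + (-498)**2)/8) = -(-2 + sqrt(((2/7 - 12/7)**2)**2 + 248004)/8) = -(-2 + sqrt(((-10/7)**2)**2 + 248004)/8) = -(-2 + sqrt((100/49)**2 + 248004)/8) = -(-2 + sqrt(10000/2401 + 248004)/8) = -(-2 + sqrt(595467604/2401)/8) = -(-2 + (2*sqrt(148866901)/49)/8) = -(-2 + sqrt(148866901)/196) = 2 - sqrt(148866901)/196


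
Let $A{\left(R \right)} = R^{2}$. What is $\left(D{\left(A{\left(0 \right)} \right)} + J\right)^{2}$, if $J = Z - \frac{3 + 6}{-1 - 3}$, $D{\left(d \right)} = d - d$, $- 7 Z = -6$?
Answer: $\frac{7569}{784} \approx 9.6543$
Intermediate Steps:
$Z = \frac{6}{7}$ ($Z = \left(- \frac{1}{7}\right) \left(-6\right) = \frac{6}{7} \approx 0.85714$)
$D{\left(d \right)} = 0$
$J = \frac{87}{28}$ ($J = \frac{6}{7} - \frac{3 + 6}{-1 - 3} = \frac{6}{7} - \frac{9}{-4} = \frac{6}{7} - 9 \left(- \frac{1}{4}\right) = \frac{6}{7} - - \frac{9}{4} = \frac{6}{7} + \frac{9}{4} = \frac{87}{28} \approx 3.1071$)
$\left(D{\left(A{\left(0 \right)} \right)} + J\right)^{2} = \left(0 + \frac{87}{28}\right)^{2} = \left(\frac{87}{28}\right)^{2} = \frac{7569}{784}$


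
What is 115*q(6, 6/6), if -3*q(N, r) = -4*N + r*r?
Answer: 2645/3 ≈ 881.67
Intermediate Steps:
q(N, r) = -r**2/3 + 4*N/3 (q(N, r) = -(-4*N + r*r)/3 = -(-4*N + r**2)/3 = -(r**2 - 4*N)/3 = -r**2/3 + 4*N/3)
115*q(6, 6/6) = 115*(-1**2/3 + (4/3)*6) = 115*(-1**2/3 + 8) = 115*(-1/3*1**2 + 8) = 115*(-1/3*1 + 8) = 115*(-1/3 + 8) = 115*(23/3) = 2645/3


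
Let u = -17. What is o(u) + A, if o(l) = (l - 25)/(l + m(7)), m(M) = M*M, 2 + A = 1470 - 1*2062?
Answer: -9525/16 ≈ -595.31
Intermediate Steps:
A = -594 (A = -2 + (1470 - 1*2062) = -2 + (1470 - 2062) = -2 - 592 = -594)
m(M) = M²
o(l) = (-25 + l)/(49 + l) (o(l) = (l - 25)/(l + 7²) = (-25 + l)/(l + 49) = (-25 + l)/(49 + l))
o(u) + A = (-25 - 17)/(49 - 17) - 594 = -42/32 - 594 = (1/32)*(-42) - 594 = -21/16 - 594 = -9525/16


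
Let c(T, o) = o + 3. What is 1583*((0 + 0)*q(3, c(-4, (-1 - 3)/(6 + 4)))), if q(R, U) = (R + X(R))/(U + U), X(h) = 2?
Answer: 0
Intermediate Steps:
c(T, o) = 3 + o
q(R, U) = (2 + R)/(2*U) (q(R, U) = (R + 2)/(U + U) = (2 + R)/((2*U)) = (2 + R)*(1/(2*U)) = (2 + R)/(2*U))
1583*((0 + 0)*q(3, c(-4, (-1 - 3)/(6 + 4)))) = 1583*((0 + 0)*((2 + 3)/(2*(3 + (-1 - 3)/(6 + 4))))) = 1583*(0*((½)*5/(3 - 4/10))) = 1583*(0*((½)*5/(3 - 4*⅒))) = 1583*(0*((½)*5/(3 - ⅖))) = 1583*(0*((½)*5/(13/5))) = 1583*(0*((½)*(5/13)*5)) = 1583*(0*(25/26)) = 1583*0 = 0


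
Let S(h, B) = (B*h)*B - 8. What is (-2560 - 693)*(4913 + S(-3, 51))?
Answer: 9427194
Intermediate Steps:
S(h, B) = -8 + h*B**2 (S(h, B) = h*B**2 - 8 = -8 + h*B**2)
(-2560 - 693)*(4913 + S(-3, 51)) = (-2560 - 693)*(4913 + (-8 - 3*51**2)) = -3253*(4913 + (-8 - 3*2601)) = -3253*(4913 + (-8 - 7803)) = -3253*(4913 - 7811) = -3253*(-2898) = 9427194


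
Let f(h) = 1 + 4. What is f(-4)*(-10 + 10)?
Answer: 0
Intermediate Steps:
f(h) = 5
f(-4)*(-10 + 10) = 5*(-10 + 10) = 5*0 = 0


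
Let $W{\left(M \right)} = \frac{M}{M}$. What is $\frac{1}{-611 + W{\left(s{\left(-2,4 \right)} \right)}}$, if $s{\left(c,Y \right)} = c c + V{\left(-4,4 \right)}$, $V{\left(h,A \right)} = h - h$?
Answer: $- \frac{1}{610} \approx -0.0016393$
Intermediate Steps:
$V{\left(h,A \right)} = 0$
$s{\left(c,Y \right)} = c^{2}$ ($s{\left(c,Y \right)} = c c + 0 = c^{2} + 0 = c^{2}$)
$W{\left(M \right)} = 1$
$\frac{1}{-611 + W{\left(s{\left(-2,4 \right)} \right)}} = \frac{1}{-611 + 1} = \frac{1}{-610} = - \frac{1}{610}$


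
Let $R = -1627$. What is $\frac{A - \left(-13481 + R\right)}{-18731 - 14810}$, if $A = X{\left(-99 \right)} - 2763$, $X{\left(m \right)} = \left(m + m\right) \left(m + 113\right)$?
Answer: $- \frac{9573}{33541} \approx -0.28541$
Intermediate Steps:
$X{\left(m \right)} = 2 m \left(113 + m\right)$
$A = -5535$ ($A = 2 \left(-99\right) \left(113 - 99\right) - 2763 = 2 \left(-99\right) 14 - 2763 = -2772 - 2763 = -5535$)
$\frac{A - \left(-13481 + R\right)}{-18731 - 14810} = \frac{-5535 + \left(13481 - -1627\right)}{-18731 - 14810} = \frac{-5535 + \left(13481 + 1627\right)}{-33541} = \left(-5535 + 15108\right) \left(- \frac{1}{33541}\right) = 9573 \left(- \frac{1}{33541}\right) = - \frac{9573}{33541}$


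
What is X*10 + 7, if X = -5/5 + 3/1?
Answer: 27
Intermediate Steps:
X = 2 (X = -5*⅕ + 3*1 = -1 + 3 = 2)
X*10 + 7 = 2*10 + 7 = 20 + 7 = 27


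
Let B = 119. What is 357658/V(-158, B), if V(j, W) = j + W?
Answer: -357658/39 ≈ -9170.7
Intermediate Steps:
V(j, W) = W + j
357658/V(-158, B) = 357658/(119 - 158) = 357658/(-39) = 357658*(-1/39) = -357658/39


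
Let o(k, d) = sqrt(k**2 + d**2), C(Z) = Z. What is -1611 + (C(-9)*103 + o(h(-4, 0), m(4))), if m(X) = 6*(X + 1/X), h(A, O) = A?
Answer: -2538 + sqrt(2665)/2 ≈ -2512.2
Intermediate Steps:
m(X) = 6*X + 6/X
o(k, d) = sqrt(d**2 + k**2)
-1611 + (C(-9)*103 + o(h(-4, 0), m(4))) = -1611 + (-9*103 + sqrt((6*4 + 6/4)**2 + (-4)**2)) = -1611 + (-927 + sqrt((24 + 6*(1/4))**2 + 16)) = -1611 + (-927 + sqrt((24 + 3/2)**2 + 16)) = -1611 + (-927 + sqrt((51/2)**2 + 16)) = -1611 + (-927 + sqrt(2601/4 + 16)) = -1611 + (-927 + sqrt(2665/4)) = -1611 + (-927 + sqrt(2665)/2) = -2538 + sqrt(2665)/2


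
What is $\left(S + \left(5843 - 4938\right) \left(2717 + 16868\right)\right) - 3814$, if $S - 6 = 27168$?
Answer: $17747785$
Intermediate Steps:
$S = 27174$ ($S = 6 + 27168 = 27174$)
$\left(S + \left(5843 - 4938\right) \left(2717 + 16868\right)\right) - 3814 = \left(27174 + \left(5843 - 4938\right) \left(2717 + 16868\right)\right) - 3814 = \left(27174 + 905 \cdot 19585\right) - 3814 = \left(27174 + 17724425\right) - 3814 = 17751599 - 3814 = 17747785$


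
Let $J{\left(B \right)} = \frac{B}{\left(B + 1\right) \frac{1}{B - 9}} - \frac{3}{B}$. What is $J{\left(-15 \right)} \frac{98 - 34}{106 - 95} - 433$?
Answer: $- \frac{223857}{385} \approx -581.45$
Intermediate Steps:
$J{\left(B \right)} = - \frac{3}{B} + \frac{B \left(-9 + B\right)}{1 + B}$ ($J{\left(B \right)} = \frac{B}{\left(1 + B\right) \frac{1}{-9 + B}} - \frac{3}{B} = \frac{B}{\frac{1}{-9 + B} \left(1 + B\right)} - \frac{3}{B} = B \frac{-9 + B}{1 + B} - \frac{3}{B} = \frac{B \left(-9 + B\right)}{1 + B} - \frac{3}{B} = - \frac{3}{B} + \frac{B \left(-9 + B\right)}{1 + B}$)
$J{\left(-15 \right)} \frac{98 - 34}{106 - 95} - 433 = \frac{-3 + \left(-15\right)^{3} - 9 \left(-15\right)^{2} - -45}{\left(-15\right) \left(1 - 15\right)} \frac{98 - 34}{106 - 95} - 433 = - \frac{-3 - 3375 - 2025 + 45}{15 \left(-14\right)} \frac{64}{11} - 433 = \left(- \frac{1}{15}\right) \left(- \frac{1}{14}\right) \left(-3 - 3375 - 2025 + 45\right) 64 \cdot \frac{1}{11} - 433 = \left(- \frac{1}{15}\right) \left(- \frac{1}{14}\right) \left(-5358\right) \frac{64}{11} - 433 = \left(- \frac{893}{35}\right) \frac{64}{11} - 433 = - \frac{57152}{385} - 433 = - \frac{223857}{385}$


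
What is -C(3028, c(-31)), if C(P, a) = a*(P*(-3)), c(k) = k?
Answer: -281604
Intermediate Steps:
C(P, a) = -3*P*a (C(P, a) = a*(-3*P) = -3*P*a)
-C(3028, c(-31)) = -(-3)*3028*(-31) = -1*281604 = -281604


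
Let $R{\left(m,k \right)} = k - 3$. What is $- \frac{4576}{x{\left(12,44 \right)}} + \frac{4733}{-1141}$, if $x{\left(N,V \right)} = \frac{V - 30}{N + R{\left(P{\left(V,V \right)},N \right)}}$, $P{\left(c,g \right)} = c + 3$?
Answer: $- \frac{7836557}{1141} \approx -6868.1$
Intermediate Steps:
$P{\left(c,g \right)} = 3 + c$
$R{\left(m,k \right)} = -3 + k$ ($R{\left(m,k \right)} = k - 3 = -3 + k$)
$x{\left(N,V \right)} = \frac{-30 + V}{-3 + 2 N}$ ($x{\left(N,V \right)} = \frac{V - 30}{N + \left(-3 + N\right)} = \frac{-30 + V}{-3 + 2 N}$)
$- \frac{4576}{x{\left(12,44 \right)}} + \frac{4733}{-1141} = - \frac{4576}{\frac{1}{-3 + 2 \cdot 12} \left(-30 + 44\right)} + \frac{4733}{-1141} = - \frac{4576}{\frac{1}{-3 + 24} \cdot 14} + 4733 \left(- \frac{1}{1141}\right) = - \frac{4576}{\frac{1}{21} \cdot 14} - \frac{4733}{1141} = - \frac{4576}{\frac{2}{3}} - \frac{4733}{1141} = \left(-4576\right) \frac{3}{2} - \frac{4733}{1141} = -6864 - \frac{4733}{1141} = - \frac{7836557}{1141}$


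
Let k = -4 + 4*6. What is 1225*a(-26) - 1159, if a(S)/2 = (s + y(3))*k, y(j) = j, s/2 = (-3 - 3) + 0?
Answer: -442159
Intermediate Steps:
s = -12 (s = 2*((-3 - 3) + 0) = 2*(-6 + 0) = 2*(-6) = -12)
k = 20 (k = -4 + 24 = 20)
a(S) = -360 (a(S) = 2*((-12 + 3)*20) = 2*(-9*20) = 2*(-180) = -360)
1225*a(-26) - 1159 = 1225*(-360) - 1159 = -441000 - 1159 = -442159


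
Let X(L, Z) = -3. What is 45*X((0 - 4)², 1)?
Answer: -135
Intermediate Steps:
45*X((0 - 4)², 1) = 45*(-3) = -135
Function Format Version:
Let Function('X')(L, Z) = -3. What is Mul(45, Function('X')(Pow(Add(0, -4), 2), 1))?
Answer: -135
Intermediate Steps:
Mul(45, Function('X')(Pow(Add(0, -4), 2), 1)) = Mul(45, -3) = -135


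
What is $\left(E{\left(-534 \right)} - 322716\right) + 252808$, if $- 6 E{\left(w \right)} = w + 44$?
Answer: $- \frac{209479}{3} \approx -69826.0$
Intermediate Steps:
$E{\left(w \right)} = - \frac{22}{3} - \frac{w}{6}$ ($E{\left(w \right)} = - \frac{w + 44}{6} = - \frac{44 + w}{6} = - \frac{22}{3} - \frac{w}{6}$)
$\left(E{\left(-534 \right)} - 322716\right) + 252808 = \left(\left(- \frac{22}{3} - -89\right) - 322716\right) + 252808 = \left(\left(- \frac{22}{3} + 89\right) - 322716\right) + 252808 = \left(\frac{245}{3} - 322716\right) + 252808 = - \frac{967903}{3} + 252808 = - \frac{209479}{3}$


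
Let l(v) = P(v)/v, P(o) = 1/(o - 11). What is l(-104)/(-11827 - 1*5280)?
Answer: -1/204599720 ≈ -4.8876e-9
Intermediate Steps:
P(o) = 1/(-11 + o)
l(v) = 1/(v*(-11 + v)) (l(v) = 1/((-11 + v)*v) = 1/(v*(-11 + v)))
l(-104)/(-11827 - 1*5280) = (1/((-104)*(-11 - 104)))/(-11827 - 1*5280) = (-1/104/(-115))/(-11827 - 5280) = -1/104*(-1/115)/(-17107) = (1/11960)*(-1/17107) = -1/204599720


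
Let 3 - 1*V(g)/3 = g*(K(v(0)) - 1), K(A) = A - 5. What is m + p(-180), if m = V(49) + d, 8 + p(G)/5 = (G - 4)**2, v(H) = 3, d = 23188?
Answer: 192878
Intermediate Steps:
K(A) = -5 + A
V(g) = 9 + 9*g (V(g) = 9 - 3*g*((-5 + 3) - 1) = 9 - 3*g*(-2 - 1) = 9 - 3*g*(-3) = 9 - (-9)*g = 9 + 9*g)
p(G) = -40 + 5*(-4 + G)**2 (p(G) = -40 + 5*(G - 4)**2 = -40 + 5*(-4 + G)**2)
m = 23638 (m = (9 + 9*49) + 23188 = (9 + 441) + 23188 = 450 + 23188 = 23638)
m + p(-180) = 23638 + (-40 + 5*(-4 - 180)**2) = 23638 + (-40 + 5*(-184)**2) = 23638 + (-40 + 5*33856) = 23638 + (-40 + 169280) = 23638 + 169240 = 192878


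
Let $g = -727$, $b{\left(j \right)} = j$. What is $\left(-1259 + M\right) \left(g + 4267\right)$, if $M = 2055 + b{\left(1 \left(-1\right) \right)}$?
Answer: $2814300$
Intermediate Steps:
$M = 2054$ ($M = 2055 + 1 \left(-1\right) = 2055 - 1 = 2054$)
$\left(-1259 + M\right) \left(g + 4267\right) = \left(-1259 + 2054\right) \left(-727 + 4267\right) = 795 \cdot 3540 = 2814300$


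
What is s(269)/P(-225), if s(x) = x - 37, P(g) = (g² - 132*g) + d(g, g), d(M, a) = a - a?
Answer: 232/80325 ≈ 0.0028883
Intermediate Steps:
d(M, a) = 0
P(g) = g² - 132*g (P(g) = (g² - 132*g) + 0 = g² - 132*g)
s(x) = -37 + x
s(269)/P(-225) = (-37 + 269)/((-225*(-132 - 225))) = 232/((-225*(-357))) = 232/80325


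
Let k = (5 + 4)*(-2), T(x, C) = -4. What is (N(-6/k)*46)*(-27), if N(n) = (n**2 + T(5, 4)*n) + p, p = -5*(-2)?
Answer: -10902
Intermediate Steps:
k = -18 (k = 9*(-2) = -18)
p = 10
N(n) = 10 + n**2 - 4*n (N(n) = (n**2 - 4*n) + 10 = 10 + n**2 - 4*n)
(N(-6/k)*46)*(-27) = ((10 + (-6/(-18))**2 - (-24)/(-18))*46)*(-27) = ((10 + (-6*(-1/18))**2 - (-24)*(-1)/18)*46)*(-27) = ((10 + (1/3)**2 - 4*1/3)*46)*(-27) = ((10 + 1/9 - 4/3)*46)*(-27) = ((79/9)*46)*(-27) = (3634/9)*(-27) = -10902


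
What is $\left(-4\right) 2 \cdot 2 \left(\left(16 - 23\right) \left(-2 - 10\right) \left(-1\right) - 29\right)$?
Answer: $1808$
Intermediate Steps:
$\left(-4\right) 2 \cdot 2 \left(\left(16 - 23\right) \left(-2 - 10\right) \left(-1\right) - 29\right) = \left(-8\right) 2 \left(\left(-7\right) \left(-12\right) \left(-1\right) - 29\right) = - 16 \left(84 \left(-1\right) - 29\right) = - 16 \left(-84 - 29\right) = \left(-16\right) \left(-113\right) = 1808$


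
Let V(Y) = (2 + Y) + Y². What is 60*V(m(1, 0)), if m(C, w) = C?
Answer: 240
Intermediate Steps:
V(Y) = 2 + Y + Y²
60*V(m(1, 0)) = 60*(2 + 1 + 1²) = 60*(2 + 1 + 1) = 60*4 = 240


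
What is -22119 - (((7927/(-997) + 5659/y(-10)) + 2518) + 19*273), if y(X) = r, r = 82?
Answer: -2443223305/81754 ≈ -29885.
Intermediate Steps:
y(X) = 82
-22119 - (((7927/(-997) + 5659/y(-10)) + 2518) + 19*273) = -22119 - (((7927/(-997) + 5659/82) + 2518) + 19*273) = -22119 - (((7927*(-1/997) + 5659*(1/82)) + 2518) + 5187) = -22119 - (((-7927/997 + 5659/82) + 2518) + 5187) = -22119 - ((4992009/81754 + 2518) + 5187) = -22119 - (210848581/81754 + 5187) = -22119 - 1*634906579/81754 = -22119 - 634906579/81754 = -2443223305/81754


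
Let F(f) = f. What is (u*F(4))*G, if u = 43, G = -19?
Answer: -3268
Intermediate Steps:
(u*F(4))*G = (43*4)*(-19) = 172*(-19) = -3268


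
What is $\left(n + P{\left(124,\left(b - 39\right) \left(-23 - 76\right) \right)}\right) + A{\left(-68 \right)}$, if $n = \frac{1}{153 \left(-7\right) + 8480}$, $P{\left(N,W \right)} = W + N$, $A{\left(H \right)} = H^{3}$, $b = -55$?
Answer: $- \frac{2259759817}{7409} \approx -3.05 \cdot 10^{5}$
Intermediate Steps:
$P{\left(N,W \right)} = N + W$
$n = \frac{1}{7409}$ ($n = \frac{1}{-1071 + 8480} = \frac{1}{7409} \approx 0.00013497$)
$\left(n + P{\left(124,\left(b - 39\right) \left(-23 - 76\right) \right)}\right) + A{\left(-68 \right)} = \left(\frac{1}{7409} + \left(124 + \left(-55 - 39\right) \left(-23 - 76\right)\right)\right) + \left(-68\right)^{3} = \left(\frac{1}{7409} + \left(124 - -9306\right)\right) - 314432 = \left(\frac{1}{7409} + \left(124 + 9306\right)\right) - 314432 = \left(\frac{1}{7409} + 9430\right) - 314432 = \frac{69866871}{7409} - 314432 = - \frac{2259759817}{7409}$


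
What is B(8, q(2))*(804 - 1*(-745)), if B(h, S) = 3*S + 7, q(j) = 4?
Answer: 29431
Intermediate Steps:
B(h, S) = 7 + 3*S
B(8, q(2))*(804 - 1*(-745)) = (7 + 3*4)*(804 - 1*(-745)) = (7 + 12)*(804 + 745) = 19*1549 = 29431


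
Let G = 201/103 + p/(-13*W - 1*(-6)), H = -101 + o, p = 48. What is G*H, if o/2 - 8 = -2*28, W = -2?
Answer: -140067/206 ≈ -679.94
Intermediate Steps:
o = -96 (o = 16 + 2*(-2*28) = 16 + 2*(-56) = 16 - 112 = -96)
H = -197 (H = -101 - 96 = -197)
G = 711/206 (G = 201/103 + 48/(-13*(-2) - 1*(-6)) = 201*(1/103) + 48/(26 + 6) = 201/103 + 48/32 = 201/103 + 48*(1/32) = 201/103 + 3/2 = 711/206 ≈ 3.4515)
G*H = (711/206)*(-197) = -140067/206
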